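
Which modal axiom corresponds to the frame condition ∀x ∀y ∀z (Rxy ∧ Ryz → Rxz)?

□s → □□s

The condition is transitivity. The 4 schema □s → □□s defines it.
Suppose □s→□□s is valid. Take Rxy, Ryz and set V(s)={w : Rxw}. Then □s at x, so □□s at x, so □s at y, so s at z, i.e. Rxz.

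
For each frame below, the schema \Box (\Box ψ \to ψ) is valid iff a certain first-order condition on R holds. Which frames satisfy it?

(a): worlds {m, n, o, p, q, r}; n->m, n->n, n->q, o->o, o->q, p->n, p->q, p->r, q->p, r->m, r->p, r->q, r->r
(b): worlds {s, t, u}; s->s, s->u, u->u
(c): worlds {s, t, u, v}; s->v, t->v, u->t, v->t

(b)

The schema corresponds to shift-reflexivity: \forall x \forall y (Rxy \to Ryy).
(a): fails — Rrm but not Rmm.
(b): holds.
(c): fails — Rvt but not Rtt.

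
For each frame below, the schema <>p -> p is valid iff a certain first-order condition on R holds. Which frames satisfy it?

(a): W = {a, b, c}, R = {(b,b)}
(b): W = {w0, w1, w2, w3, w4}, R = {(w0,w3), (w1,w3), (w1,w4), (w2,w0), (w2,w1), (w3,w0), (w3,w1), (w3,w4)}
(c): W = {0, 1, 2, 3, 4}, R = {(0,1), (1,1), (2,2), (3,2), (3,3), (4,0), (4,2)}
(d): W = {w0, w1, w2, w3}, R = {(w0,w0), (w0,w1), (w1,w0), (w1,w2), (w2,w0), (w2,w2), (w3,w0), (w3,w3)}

Frame correspondent (Sahlqvist): forall x forall y (xRy -> exists w (y = w & x = w)) — i.e. a generalized confluence (Geach) condition.
(a): condition met.
(b): fails — w0Rw3 but w3 ≠ w0.
(c): fails — 0R1 but 1 ≠ 0.
(d): fails — w0Rw1 but w1 ≠ w0.
Valid on: (a).

(a)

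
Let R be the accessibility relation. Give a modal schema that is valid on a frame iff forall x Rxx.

The condition is reflexivity. The T schema □s → s defines it.
Suppose □s→s is valid. At any x set V(s)={w : Rxw}. Then □s holds at x, so s holds at x, i.e. Rxx.

□s → s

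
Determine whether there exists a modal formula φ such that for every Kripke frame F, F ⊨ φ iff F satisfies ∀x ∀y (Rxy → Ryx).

Definable; r → □◇r defines it

Yes: it is symmetry, defined by the B schema r → □◇r.
Suppose r→□◇r is valid. Take Rxy and set V(r)={x}. Then r at x, so □◇r at x, so ◇r at y, so some z with Ryz has r; z=x, i.e. Ryx.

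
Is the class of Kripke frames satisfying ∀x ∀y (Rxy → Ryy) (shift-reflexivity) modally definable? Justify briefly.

This is a Sahlqvist condition; the T□ axiom □(□p → p) defines it.

Definable; □(□p → p) defines it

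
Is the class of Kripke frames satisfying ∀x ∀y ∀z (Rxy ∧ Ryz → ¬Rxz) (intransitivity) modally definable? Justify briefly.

No — not modally definable

Modal frame validity is preserved under surjective bounded morphisms.
The 3-cycle (worlds a,b,c with a→b→c→a) is intransitive. Mapping every world to a single reflexive point • is a surjective bounded morphism; the reflexive point is not intransitive (R••∧R•• but R••).
Hence intransitivity is not modally definable.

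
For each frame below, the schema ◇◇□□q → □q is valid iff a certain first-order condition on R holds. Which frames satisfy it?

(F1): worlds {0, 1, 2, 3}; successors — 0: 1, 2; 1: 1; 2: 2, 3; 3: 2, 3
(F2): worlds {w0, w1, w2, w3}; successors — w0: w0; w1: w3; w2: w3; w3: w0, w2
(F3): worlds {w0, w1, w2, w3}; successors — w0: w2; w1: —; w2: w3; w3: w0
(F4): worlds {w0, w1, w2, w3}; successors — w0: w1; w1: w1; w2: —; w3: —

(F3), (F4)

The schema corresponds to a generalized confluence (Geach) condition: ∀x ∀y ∀z ((xR²y ∧ xRz) → ∃w (yR²w ∧ z = w)).
(F1): fails — 0R²1, 0R2 but no w with 1R²w and 2=w.
(F2): fails — w1R²w0, w1Rw3 but no w with w0R²w and w3=w.
(F3): holds.
(F4): holds.
Valid on: (F3), (F4).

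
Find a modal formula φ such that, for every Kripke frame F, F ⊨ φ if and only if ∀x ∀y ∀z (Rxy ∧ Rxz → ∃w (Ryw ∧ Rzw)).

◇□p → □◇p

The condition is convergence. The .2 schema ◇□p → □◇p defines it.
Suppose ◇□p→□◇p is valid. Take Rxy, Rxz and set V(p)={w : Ryw}. Then □p at y so ◇□p at x, so □◇p at x, so ◇p at z, giving w with Rzw and Ryw.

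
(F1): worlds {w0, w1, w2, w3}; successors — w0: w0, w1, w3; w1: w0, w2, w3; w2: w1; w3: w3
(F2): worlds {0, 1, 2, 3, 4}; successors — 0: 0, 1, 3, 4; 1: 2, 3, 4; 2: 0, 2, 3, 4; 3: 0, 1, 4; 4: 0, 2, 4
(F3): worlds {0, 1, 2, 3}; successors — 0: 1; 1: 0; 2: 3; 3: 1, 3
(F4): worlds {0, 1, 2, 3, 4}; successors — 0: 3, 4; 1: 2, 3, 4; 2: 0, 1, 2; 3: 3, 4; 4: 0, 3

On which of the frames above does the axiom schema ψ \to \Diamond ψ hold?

The schema corresponds to reflexivity: \forall x Rxx.
(F1): fails — world w1 does not see itself.
(F2): fails — world 1 does not see itself.
(F3): fails — world 0 does not see itself.
(F4): fails — world 0 does not see itself.

none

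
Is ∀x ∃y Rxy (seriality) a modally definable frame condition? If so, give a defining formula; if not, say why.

Yes — defined by □r → ◇r

The condition is seriality. A defining modal formula is □r → ◇r.
Suppose □r→◇r is valid. At any x set V(r)=W. Then □r at x, so ◇r at x, so x has a successor.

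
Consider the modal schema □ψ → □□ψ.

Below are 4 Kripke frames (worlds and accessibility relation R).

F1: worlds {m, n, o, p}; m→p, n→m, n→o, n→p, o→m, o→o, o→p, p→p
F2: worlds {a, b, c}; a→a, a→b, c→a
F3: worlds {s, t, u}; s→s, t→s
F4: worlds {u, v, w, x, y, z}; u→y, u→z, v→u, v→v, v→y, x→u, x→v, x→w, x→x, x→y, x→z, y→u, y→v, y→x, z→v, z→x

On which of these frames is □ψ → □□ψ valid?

F1, F3

The schema corresponds to transitivity: ∀x ∀y ∀z (Rxy ∧ Ryz → Rxz).
F1: satisfies the condition.
F2: fails — Rca and Rab but not Rcb.
F3: satisfies the condition.
F4: fails — Ruz and Rzx but not Rux.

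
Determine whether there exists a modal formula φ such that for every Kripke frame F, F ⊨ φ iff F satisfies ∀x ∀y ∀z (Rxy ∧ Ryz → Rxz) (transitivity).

This is a Sahlqvist condition; the 4 axiom □p → □□p defines it.
Suppose □p→□□p is valid. Take Rxy, Ryz and set V(p)={w : Rxw}. Then □p at x, so □□p at x, so □p at y, so p at z, i.e. Rxz.

Yes, by □p → □□p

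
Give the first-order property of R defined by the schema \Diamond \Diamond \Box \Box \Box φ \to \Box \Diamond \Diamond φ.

This is a Sahlqvist (Geach-type) schema ◇^2□^3φ → □^1◇^2φ.
Minimal-valuation argument: fix x; take any y with xR^2y and any z with xR^1z. Set V(φ) to the set of worlds R-reachable from y in exactly 3 steps. Then □^3φ holds at y, so the antecedent holds at x; validity forces ◇^2φ at z, giving a w with zR^2w and yR^3w.
First-order correspondent: \forall x \forall y \forall z ((x R^2 y \wedge xRz) \to \exists w (y R^3 w \wedge z R^2 w)).

\forall x \forall y \forall z ((x R^2 y \wedge xRz) \to \exists w (y R^3 w \wedge z R^2 w))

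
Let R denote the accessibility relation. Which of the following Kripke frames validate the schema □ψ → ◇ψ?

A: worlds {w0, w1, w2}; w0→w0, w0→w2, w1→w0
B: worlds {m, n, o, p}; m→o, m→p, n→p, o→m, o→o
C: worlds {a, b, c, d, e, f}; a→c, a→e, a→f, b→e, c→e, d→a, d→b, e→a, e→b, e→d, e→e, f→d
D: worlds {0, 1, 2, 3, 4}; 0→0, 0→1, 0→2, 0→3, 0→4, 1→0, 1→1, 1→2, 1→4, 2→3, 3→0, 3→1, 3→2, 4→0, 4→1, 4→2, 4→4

The schema corresponds to seriality: ∀x ∃y Rxy.
A: fails — world w2 has no successor.
B: fails — world p has no successor.
C: satisfies the condition.
D: satisfies the condition.
Valid on: C, D.

C, D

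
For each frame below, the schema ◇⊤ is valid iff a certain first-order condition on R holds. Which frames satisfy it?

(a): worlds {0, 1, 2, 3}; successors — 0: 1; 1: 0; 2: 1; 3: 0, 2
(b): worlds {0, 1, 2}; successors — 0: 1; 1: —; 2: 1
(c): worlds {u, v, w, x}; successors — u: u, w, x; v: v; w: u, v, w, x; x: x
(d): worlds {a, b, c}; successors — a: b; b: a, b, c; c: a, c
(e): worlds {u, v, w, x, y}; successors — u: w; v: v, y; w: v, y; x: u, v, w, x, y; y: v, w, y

(a), (c), (d), (e)

The schema corresponds to seriality: ∀x ∃y Rxy.
(a): holds.
(b): fails — world 1 has no successor.
(c): holds.
(d): holds.
(e): holds.
Valid on: (a), (c), (d), (e).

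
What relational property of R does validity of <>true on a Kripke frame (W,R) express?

seriality: forall x exists y Rxy

◇⊤ holds at w iff w has a successor, so frame-validity of ◇⊤ is exactly seriality. Equivalently via □ψ → ◇ψ:
Suppose □ψ→◇ψ is valid. At any x set V(ψ)=W. Then □ψ at x, so ◇ψ at x, so x has a successor.
Conversely, on a frame with seriality the schema holds at every world under every valuation.
So the correspondent is seriality.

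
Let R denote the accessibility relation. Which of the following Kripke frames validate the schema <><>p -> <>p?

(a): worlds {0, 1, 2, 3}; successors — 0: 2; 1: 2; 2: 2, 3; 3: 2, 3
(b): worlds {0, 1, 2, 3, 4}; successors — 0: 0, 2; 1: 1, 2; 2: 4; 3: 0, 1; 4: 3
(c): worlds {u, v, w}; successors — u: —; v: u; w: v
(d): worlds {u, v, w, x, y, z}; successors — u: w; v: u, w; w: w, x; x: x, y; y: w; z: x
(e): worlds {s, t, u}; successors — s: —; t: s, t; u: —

(e)

Frame correspondent (Sahlqvist): forall x forall y forall z (Rxy & Ryz -> Rxz) — i.e. transitivity.
(a): fails — R02 and R23 but not R03.
(b): fails — R02 and R24 but not R04.
(c): fails — Rwv and Rvu but not Rwu.
(d): fails — Ruw and Rwx but not Rux.
(e): holds.
Valid on: (e).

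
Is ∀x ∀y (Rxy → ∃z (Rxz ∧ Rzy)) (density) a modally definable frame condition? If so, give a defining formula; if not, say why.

Definable; □□r → □r defines it

This is a Sahlqvist condition; the C4 axiom □□r → □r defines it.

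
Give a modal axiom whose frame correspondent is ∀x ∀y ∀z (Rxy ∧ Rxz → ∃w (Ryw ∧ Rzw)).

The condition is convergence. The .2 schema ◇□ψ → □◇ψ defines it.
Suppose ◇□ψ→□◇ψ is valid. Take Rxy, Rxz and set V(ψ)={w : Ryw}. Then □ψ at y so ◇□ψ at x, so □◇ψ at x, so ◇ψ at z, giving w with Rzw and Ryw.

◇□ψ → □◇ψ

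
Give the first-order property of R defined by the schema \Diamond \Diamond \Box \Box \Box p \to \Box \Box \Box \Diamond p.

\forall x \forall y \forall z ((x R^2 y \wedge x R^3 z) \to \exists w (y R^3 w \wedge zRw))

This is a Sahlqvist (Geach-type) schema ◇^2□^3p → □^3◇^1p.
First-order correspondent: \forall x \forall y \forall z ((x R^2 y \wedge x R^3 z) \to \exists w (y R^3 w \wedge zRw)).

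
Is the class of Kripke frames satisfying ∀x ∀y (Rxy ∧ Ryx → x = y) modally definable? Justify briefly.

Not definable by any modal formula

Modal frame validity is preserved under surjective bounded morphisms.
The 6-cycle (worlds a,b,c,d,e,f with a→b→c→d→e→f→a) is antisymmetric. Sending even-indexed worlds to • and odd-indexed worlds to ∘ is a surjective bounded morphism onto the two-world frame with •↔∘, which is not antisymmetric.
Hence antisymmetry is not modally definable.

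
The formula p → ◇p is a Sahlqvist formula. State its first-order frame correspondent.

Replacing p by ¬p and contraposing gives the equivalent schema □p → p.
Suppose □p→p is valid. At any x set V(p)={w : Rxw}. Then □p holds at x, so p holds at x, i.e. Rxx.
Conversely, on a frame with reflexivity the schema holds at every world under every valuation.
So the correspondent is reflexivity.

Reflexivity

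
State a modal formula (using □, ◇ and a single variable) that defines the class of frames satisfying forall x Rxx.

□p → p

The condition is reflexivity. The T schema □p → p defines it.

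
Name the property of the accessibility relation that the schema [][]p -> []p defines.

density: forall x forall y (Rxy -> exists z (Rxz & Rzy))

Suppose □□p→□p is valid. Take Rxy and set V(p)={w : xR²w}. Then □□p at x, so □p at x, so p at y, i.e. ∃z(Rxz∧Rzy).
The converse is a direct semantic check.
So the correspondent is density.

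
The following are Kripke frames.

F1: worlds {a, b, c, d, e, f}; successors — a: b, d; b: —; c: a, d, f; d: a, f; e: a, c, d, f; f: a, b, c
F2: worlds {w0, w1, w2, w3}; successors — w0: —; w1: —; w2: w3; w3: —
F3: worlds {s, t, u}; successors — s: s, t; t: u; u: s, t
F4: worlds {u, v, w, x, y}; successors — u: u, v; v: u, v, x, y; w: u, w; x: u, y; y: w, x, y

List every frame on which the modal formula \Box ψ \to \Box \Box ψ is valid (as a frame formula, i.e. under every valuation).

F2

Frame correspondent (Sahlqvist): \forall x \forall y \forall z (Rxy \wedge Ryz \to Rxz) — i.e. transitivity.
F1: fails — Rcf and Rfc but not Rcc.
F2: ✓.
F3: fails — Rut and Rtu but not Ruu.
F4: fails — Ruv and Rvx but not Rux.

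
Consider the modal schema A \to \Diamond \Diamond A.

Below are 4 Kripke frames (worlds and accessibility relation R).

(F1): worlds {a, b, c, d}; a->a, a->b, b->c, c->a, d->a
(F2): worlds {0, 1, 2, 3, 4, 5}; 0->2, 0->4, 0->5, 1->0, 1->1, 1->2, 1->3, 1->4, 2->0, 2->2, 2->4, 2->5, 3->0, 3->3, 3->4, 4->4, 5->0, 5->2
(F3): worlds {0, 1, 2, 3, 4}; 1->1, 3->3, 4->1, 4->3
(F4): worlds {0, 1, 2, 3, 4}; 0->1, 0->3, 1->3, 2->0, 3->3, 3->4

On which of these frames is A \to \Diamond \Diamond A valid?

(F2)

The schema corresponds to a generalized confluence (Geach) condition: \forall x \exists w (x = w \wedge x R^2 w).
(F1): fails — at b but no w with b=w and bR²w.
(F2): condition met.
(F3): fails — at 0 but no w with 0=w and 0R²w.
(F4): fails — at 0 but no w with 0=w and 0R²w.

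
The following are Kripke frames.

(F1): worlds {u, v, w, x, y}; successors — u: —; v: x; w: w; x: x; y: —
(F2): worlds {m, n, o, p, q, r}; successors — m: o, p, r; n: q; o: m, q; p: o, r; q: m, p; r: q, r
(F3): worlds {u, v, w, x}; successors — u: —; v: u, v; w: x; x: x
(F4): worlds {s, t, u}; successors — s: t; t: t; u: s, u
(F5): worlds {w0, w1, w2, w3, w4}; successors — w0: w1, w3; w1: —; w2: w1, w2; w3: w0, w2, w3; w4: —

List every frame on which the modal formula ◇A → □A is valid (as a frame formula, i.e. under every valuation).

This is the axiom for partial functionality; its first-order frame correspondent is ∀x ∀y ∀z (Rxy ∧ Rxz → y = z).
(F1): condition met.
(F2): fails — m sees both o and p.
(F3): fails — v sees both u and v.
(F4): fails — u sees both s and u.
(F5): fails — w0 sees both w1 and w3.
Valid on: (F1).

(F1)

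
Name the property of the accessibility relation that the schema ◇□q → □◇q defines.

Suppose ◇□q→□◇q is valid. Take Rxy, Rxz and set V(q)={w : Ryw}. Then □q at y so ◇□q at x, so □◇q at x, so ◇q at z, giving w with Rzw and Ryw.
The converse is a direct semantic check.
So the correspondent is convergence.

convergence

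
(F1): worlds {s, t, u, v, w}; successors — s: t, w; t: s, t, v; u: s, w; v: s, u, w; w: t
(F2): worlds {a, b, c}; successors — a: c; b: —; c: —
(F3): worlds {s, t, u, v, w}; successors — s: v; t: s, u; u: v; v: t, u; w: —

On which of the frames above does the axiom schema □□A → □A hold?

none

Frame correspondent (Sahlqvist): ∀x ∀y (Rxy → ∃z (Rxz ∧ Rzy)) — i.e. density.
(F1): fails — Rus but no z with Ruz and Rzs.
(F2): fails — Rac but no z with Raz and Rzc.
(F3): fails — Ruv but no z with Ruz and Rzv.
Valid on no frame.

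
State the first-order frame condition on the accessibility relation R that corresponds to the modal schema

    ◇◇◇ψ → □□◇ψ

This is a Sahlqvist (Geach-type) schema ◇^3□^0ψ → □^2◇^1ψ.
Minimal-valuation argument: fix x; take any y with xR^3y and any z with xR^2z. Set V(ψ) to the set of worlds R-reachable from y in exactly 0 steps. Then □^0ψ holds at y, so the antecedent holds at x; validity forces ◇^1ψ at z, giving a w with zR^1w and yR^0w.
First-order correspondent: ∀x ∀y ∀z ((xR³y ∧ xR²z) → ∃w (y = w ∧ zRw)).

∀x ∀y ∀z ((xR³y ∧ xR²z) → ∃w (y = w ∧ zRw))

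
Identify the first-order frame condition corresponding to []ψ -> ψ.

Suppose □ψ→ψ is valid. At any x set V(ψ)={w : Rxw}. Then □ψ holds at x, so ψ holds at x, i.e. Rxx.

Reflexivity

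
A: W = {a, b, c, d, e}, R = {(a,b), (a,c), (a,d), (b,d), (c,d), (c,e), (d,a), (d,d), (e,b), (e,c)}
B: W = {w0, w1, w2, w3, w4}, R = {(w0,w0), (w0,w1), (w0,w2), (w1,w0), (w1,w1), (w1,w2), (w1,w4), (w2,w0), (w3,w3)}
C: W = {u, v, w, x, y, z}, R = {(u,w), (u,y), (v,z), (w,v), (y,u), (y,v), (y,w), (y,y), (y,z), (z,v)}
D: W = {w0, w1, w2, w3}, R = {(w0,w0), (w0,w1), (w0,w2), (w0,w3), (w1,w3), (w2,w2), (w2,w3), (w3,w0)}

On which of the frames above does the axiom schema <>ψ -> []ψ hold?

none

This is the axiom for partial functionality; its first-order frame correspondent is forall x forall y forall z (Rxy & Rxz -> y = z).
A: fails — a sees both b and c.
B: fails — w0 sees both w0 and w1.
C: fails — u sees both w and y.
D: fails — w0 sees both w0 and w1.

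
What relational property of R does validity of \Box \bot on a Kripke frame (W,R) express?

This schema is the Ver axiom.
It corresponds to emptiness of R: \forall x \forall y \neg Rxy.

emptiness of R: \forall x \forall y \neg Rxy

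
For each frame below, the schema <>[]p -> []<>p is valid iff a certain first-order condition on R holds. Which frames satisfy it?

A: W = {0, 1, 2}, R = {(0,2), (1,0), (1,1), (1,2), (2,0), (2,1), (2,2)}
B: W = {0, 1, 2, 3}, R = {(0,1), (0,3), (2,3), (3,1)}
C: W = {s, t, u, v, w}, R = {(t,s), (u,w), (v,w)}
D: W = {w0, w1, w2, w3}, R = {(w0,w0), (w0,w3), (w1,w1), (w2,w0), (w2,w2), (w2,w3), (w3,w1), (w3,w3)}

A, D

This is the axiom for convergence; its first-order frame correspondent is forall x forall y forall z (Rxy & Rxz -> exists w (Ryw & Rzw)).
A: satisfies the condition.
B: fails — R01 and R01 but 1 and 1 have no common successor.
C: fails — Rts and Rts but s and s have no common successor.
D: satisfies the condition.
Valid on: A, D.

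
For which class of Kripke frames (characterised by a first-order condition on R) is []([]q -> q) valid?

shift-reflexivity

Suppose □(□q→q) is valid. Take Rxy and set V(q)={w : Ryw}. Then at y, □q holds; since □(□q→q) at x, □q→q at y, so q at y, i.e. Ryy.
Conversely, on a frame with shift-reflexivity the schema holds at every world under every valuation.
Frame condition: forall x forall y (Rxy -> Ryy).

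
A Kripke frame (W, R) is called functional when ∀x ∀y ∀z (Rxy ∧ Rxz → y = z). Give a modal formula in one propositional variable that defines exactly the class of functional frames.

◇r → □r

A defining formula is ◇r → □r (the CD axiom).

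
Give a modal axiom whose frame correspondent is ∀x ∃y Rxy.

□p → ◇p

This is seriality; the standard corresponding axiom is D: □p → ◇p.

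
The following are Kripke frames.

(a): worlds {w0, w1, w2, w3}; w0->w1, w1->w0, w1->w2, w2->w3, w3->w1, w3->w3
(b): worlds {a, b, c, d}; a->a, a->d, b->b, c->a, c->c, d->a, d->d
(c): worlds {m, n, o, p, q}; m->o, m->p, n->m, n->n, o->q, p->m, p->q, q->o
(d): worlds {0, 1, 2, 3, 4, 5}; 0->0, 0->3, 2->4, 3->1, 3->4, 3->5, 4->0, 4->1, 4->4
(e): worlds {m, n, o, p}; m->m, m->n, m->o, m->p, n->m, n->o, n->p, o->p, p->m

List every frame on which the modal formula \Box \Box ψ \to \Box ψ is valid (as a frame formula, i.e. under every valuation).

The schema corresponds to density: \forall x \forall y (Rxy \to \exists z (Rxz \wedge Rzy)).
(a): fails — Rw1w2 but no z with Rw1z and Rzw2.
(b): ✓.
(c): fails — Rpm but no z with Rpz and Rzm.
(d): fails — R35 but no z with R3z and Rz5.
(e): fails — Rop but no z with Roz and Rzp.
Valid on: (b).

(b)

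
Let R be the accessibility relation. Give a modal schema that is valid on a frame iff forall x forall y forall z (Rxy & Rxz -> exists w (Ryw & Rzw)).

This is convergence; the standard corresponding axiom is .2: ◇□p → □◇p.
Suppose ◇□p→□◇p is valid. Take Rxy, Rxz and set V(p)={w : Ryw}. Then □p at y so ◇□p at x, so □◇p at x, so ◇p at z, giving w with Rzw and Ryw.

◇□p → □◇p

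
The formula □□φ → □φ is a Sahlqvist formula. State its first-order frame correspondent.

Suppose □□φ→□φ is valid. Take Rxy and set V(φ)={w : xR²w}. Then □□φ at x, so □φ at x, so φ at y, i.e. ∃z(Rxz∧Rzy).

Density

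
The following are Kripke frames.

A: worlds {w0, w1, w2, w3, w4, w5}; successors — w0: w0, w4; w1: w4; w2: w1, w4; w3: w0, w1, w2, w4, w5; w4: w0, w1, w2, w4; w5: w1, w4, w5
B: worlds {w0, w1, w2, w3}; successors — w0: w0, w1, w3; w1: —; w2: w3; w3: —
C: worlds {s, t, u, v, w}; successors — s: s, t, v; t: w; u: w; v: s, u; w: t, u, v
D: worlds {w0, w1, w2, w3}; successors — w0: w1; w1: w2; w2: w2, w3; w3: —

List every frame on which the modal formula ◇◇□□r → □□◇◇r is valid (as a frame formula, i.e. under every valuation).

A, C

Frame correspondent (Sahlqvist): ∀x ∀y ∀z ((xR²y ∧ xR²z) → ∃w (yR²w ∧ zR²w)) — i.e. a generalized confluence (Geach) condition.
A: condition met.
B: fails — w0R²w0, w0R²w1 but no w with w0R²w and w1R²w.
C: condition met.
D: fails — w1R²w2, w1R²w3 but no w with w2R²w and w3R²w.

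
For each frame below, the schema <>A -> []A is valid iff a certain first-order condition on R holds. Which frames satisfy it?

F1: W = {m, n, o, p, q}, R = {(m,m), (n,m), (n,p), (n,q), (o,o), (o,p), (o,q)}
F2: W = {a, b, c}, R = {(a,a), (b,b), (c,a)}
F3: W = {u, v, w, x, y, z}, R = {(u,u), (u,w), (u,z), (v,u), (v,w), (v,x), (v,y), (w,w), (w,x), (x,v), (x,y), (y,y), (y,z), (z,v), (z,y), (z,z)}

The schema corresponds to partial functionality: forall x forall y forall z (Rxy & Rxz -> y = z).
F1: fails — n sees both m and p.
F2: ✓.
F3: fails — u sees both u and w.

F2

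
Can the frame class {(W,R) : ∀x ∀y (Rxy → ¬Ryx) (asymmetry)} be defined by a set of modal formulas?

No — not modally definable

Any modally definable frame class is closed under surjective bounded morphisms.
The 3-cycle (worlds s,t,u with s→t→u→s) is asymmetric. Mapping every world to a single reflexive point • is a surjective bounded morphism, and the reflexive point is not asymmetric (R•• but asymmetry requires ¬R••).
Hence asymmetry is not modally definable.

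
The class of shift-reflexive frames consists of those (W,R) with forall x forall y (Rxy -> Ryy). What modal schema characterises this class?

The condition is shift-reflexivity. The T□ schema □(□p → p) defines it.

□(□p → p)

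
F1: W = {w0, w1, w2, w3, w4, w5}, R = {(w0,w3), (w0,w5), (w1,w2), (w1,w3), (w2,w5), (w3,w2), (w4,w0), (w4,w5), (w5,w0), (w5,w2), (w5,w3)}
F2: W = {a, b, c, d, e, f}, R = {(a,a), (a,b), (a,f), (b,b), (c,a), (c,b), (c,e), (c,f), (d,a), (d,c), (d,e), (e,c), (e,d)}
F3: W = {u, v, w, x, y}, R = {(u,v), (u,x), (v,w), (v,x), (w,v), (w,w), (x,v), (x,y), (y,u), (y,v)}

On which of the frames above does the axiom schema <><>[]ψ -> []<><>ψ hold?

F3

This is the axiom for a generalized confluence (Geach) condition; its first-order frame correspondent is forall x forall y forall z ((x R^2 y & xRz) -> exists w (yRw & z R^2 w)).
F1: fails — w0R²w3, w0Rw3 but no w with w3Rw and w3R²w.
F2: fails — aR²a, aRf but no w with aRw and fR²w.
F3: condition met.
Valid on: F3.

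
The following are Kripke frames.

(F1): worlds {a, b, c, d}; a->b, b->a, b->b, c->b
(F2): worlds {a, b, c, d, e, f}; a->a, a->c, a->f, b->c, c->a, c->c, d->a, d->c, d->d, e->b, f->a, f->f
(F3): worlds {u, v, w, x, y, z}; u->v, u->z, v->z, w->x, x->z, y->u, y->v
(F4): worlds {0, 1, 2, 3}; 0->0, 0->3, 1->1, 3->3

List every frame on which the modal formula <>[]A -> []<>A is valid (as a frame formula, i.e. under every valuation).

(F1), (F2), (F4)

Frame correspondent (Sahlqvist): forall x forall y forall z (Rxy & Rxz -> exists w (Ryw & Rzw)) — i.e. convergence.
(F1): condition met.
(F2): condition met.
(F3): fails — Ruv and Ruz but v and z have no common successor.
(F4): condition met.
Valid on: (F1), (F2), (F4).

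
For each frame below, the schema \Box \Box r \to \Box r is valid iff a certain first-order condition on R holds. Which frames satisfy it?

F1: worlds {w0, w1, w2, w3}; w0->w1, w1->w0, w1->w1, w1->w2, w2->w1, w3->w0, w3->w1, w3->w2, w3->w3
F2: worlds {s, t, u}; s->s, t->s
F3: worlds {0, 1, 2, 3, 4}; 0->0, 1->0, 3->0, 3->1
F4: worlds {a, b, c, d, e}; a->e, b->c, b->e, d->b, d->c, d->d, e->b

F1, F2

Frame correspondent (Sahlqvist): \forall x \forall y (Rxy \to \exists z (Rxz \wedge Rzy)) — i.e. density.
F1: ✓.
F2: ✓.
F3: fails — R31 but no z with R3z and Rz1.
F4: fails — Rbc but no z with Rbz and Rzc.
Valid on: F1, F2.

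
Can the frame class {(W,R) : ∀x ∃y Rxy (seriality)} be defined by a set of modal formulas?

The condition is seriality. A defining modal formula is □p → ◇p.
Suppose □p→◇p is valid. At any x set V(p)=W. Then □p at x, so ◇p at x, so x has a successor.

Yes — defined by □p → ◇p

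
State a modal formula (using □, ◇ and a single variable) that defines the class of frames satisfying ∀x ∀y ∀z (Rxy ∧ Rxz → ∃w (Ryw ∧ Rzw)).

The condition is convergence. The .2 schema ◇□p → □◇p defines it.
Suppose ◇□p→□◇p is valid. Take Rxy, Rxz and set V(p)={w : Ryw}. Then □p at y so ◇□p at x, so □◇p at x, so ◇p at z, giving w with Rzw and Ryw.

◇□p → □◇p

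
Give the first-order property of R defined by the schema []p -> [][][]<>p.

forall x forall z (x R^3 z -> exists w (xRw & zRw))

This is a Sahlqvist (Geach-type) schema ◇^0□^1p → □^3◇^1p.
Minimal-valuation argument: fix x; take any y with xR^0y and any z with xR^3z. Set V(p) to the set of worlds R-reachable from y in exactly 1 step. Then □^1p holds at y, so the antecedent holds at x; validity forces ◇^1p at z, giving a w with zR^1w and yR^1w.
First-order correspondent: forall x forall z (x R^3 z -> exists w (xRw & zRw)).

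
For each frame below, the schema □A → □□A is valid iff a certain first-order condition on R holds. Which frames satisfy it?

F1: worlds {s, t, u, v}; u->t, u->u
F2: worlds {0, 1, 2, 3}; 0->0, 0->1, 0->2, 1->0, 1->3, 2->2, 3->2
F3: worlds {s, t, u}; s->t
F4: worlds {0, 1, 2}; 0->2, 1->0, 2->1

F1, F3

This is the axiom for transitivity; its first-order frame correspondent is ∀x ∀y ∀z (Rxy ∧ Ryz → Rxz).
F1: holds.
F2: fails — R10 and R02 but not R12.
F3: holds.
F4: fails — R10 and R02 but not R12.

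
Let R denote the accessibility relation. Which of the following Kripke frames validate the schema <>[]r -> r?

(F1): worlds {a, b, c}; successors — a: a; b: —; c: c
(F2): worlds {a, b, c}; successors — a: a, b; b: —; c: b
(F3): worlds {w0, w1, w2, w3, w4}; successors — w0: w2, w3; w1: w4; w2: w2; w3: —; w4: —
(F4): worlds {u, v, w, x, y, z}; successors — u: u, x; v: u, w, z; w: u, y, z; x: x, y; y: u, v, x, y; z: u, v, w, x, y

Frame correspondent (Sahlqvist): forall x forall y (Rxy -> Ryx) — i.e. symmetry.
(F1): condition met.
(F2): fails — Rab but not Rba.
(F3): fails — Rw0w2 but not Rw2w0.
(F4): fails — Ryv but not Rvy.
Valid on: (F1).

(F1)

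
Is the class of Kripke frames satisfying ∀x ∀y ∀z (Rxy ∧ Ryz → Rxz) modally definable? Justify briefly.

This is a Sahlqvist condition; the 4 axiom □p → □□p defines it.

Definable; □p → □□p defines it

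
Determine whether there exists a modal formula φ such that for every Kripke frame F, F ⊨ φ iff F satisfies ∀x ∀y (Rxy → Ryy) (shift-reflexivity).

The condition is shift-reflexivity. A defining modal formula is □(□r → r).
Suppose □(□r→r) is valid. Take Rxy and set V(r)={w : Ryw}. Then at y, □r holds; since □(□r→r) at x, □r→r at y, so r at y, i.e. Ryy.

Yes, by □(□r → r)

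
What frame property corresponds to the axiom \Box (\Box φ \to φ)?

This schema is the T□ axiom.
Its frame correspondent is shift-reflexivity — \forall x \forall y (Rxy \to Ryy).

shift-reflexivity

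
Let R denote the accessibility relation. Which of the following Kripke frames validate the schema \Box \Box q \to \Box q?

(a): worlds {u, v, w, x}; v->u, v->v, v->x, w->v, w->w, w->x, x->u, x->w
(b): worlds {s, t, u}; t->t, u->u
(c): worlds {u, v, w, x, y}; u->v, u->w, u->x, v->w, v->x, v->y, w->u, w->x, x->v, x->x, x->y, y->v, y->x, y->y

(b)

Frame correspondent (Sahlqvist): \forall x \forall y (Rxy \to \exists z (Rxz \wedge Rzy)) — i.e. density.
(a): fails — Rxu but no z with Rxz and Rzu.
(b): satisfies the condition.
(c): fails — Rwu but no z with Rwz and Rzu.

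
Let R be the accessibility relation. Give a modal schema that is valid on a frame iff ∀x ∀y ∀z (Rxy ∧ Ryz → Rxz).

□s → □□s

The condition is transitivity. The 4 schema □s → □□s defines it.
Suppose □s→□□s is valid. Take Rxy, Ryz and set V(s)={w : Rxw}. Then □s at x, so □□s at x, so □s at y, so s at z, i.e. Rxz.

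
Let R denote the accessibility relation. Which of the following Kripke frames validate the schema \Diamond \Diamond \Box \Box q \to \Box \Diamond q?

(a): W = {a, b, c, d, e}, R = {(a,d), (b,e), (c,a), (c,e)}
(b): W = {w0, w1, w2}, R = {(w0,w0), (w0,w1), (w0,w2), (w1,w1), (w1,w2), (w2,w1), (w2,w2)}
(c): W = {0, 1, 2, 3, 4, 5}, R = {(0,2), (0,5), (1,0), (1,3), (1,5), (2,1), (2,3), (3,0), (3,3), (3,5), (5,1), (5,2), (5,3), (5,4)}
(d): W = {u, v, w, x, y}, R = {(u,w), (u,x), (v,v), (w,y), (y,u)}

The schema corresponds to a generalized confluence (Geach) condition: \forall x \forall y \forall z ((x R^2 y \wedge xRz) \to \exists w (y R^2 w \wedge zRw)).
(a): fails — cR²d, cRa but no w with dR²w and aRw.
(b): satisfies the condition.
(c): fails — 0R²4, 0R2 but no w with 4R²w and 2Rw.
(d): fails — uR²y, uRw but no t with yR²t and wRt.

(b)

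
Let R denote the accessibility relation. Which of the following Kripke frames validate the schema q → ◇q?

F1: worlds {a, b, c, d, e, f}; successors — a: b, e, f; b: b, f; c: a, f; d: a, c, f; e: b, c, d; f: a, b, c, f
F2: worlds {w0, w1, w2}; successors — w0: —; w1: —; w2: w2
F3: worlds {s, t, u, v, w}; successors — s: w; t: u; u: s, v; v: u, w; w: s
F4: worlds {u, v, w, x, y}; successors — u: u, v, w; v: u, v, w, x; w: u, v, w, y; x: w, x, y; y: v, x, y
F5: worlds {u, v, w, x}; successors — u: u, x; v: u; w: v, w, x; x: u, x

F4

This is the axiom for reflexivity; its first-order frame correspondent is ∀x Rxx.
F1: fails — world a does not see itself.
F2: fails — world w0 does not see itself.
F3: fails — world s does not see itself.
F4: satisfies the condition.
F5: fails — world v does not see itself.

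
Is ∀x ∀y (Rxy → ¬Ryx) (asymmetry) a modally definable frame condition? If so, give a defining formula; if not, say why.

Modal frame validity is preserved under surjective bounded morphisms.
The 4-cycle (worlds a,b,c,d with a→b→c→d→a) is asymmetric. Mapping every world to a single reflexive point • is a surjective bounded morphism, and the reflexive point is not asymmetric (R•• but asymmetry requires ¬R••).
So no modal formula (or set of formulas) defines exactly the asymmetric frames.

Not definable by any modal formula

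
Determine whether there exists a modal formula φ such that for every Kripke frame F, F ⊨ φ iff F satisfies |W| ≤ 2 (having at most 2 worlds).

If a class were modally definable it would be closed under disjoint unions (Goldblatt–Thomason).
Any modal formula valid on each of 3 disjoint one-world frames is valid on their disjoint union (validity is preserved under disjoint unions). Each one-world frame has |W|=1≤2, but the union has |W|=3.
So the class is not modally definable.

No — not modally definable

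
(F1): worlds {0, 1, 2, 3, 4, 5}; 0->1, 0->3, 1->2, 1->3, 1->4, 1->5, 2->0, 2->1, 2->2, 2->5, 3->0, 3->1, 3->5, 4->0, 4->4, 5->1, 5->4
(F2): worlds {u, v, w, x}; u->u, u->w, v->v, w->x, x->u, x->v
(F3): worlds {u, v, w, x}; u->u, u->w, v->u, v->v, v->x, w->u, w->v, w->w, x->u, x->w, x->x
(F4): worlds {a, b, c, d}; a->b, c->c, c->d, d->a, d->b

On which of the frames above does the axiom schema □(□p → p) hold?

(F3)

The schema corresponds to shift-reflexivity: ∀x ∀y (Rxy → Ryy).
(F1): fails — R51 but not R11.
(F2): fails — Ruw but not Rww.
(F3): satisfies the condition.
(F4): fails — Rcd but not Rdd.
Valid on: (F3).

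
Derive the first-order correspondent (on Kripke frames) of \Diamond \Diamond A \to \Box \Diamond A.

This is a Sahlqvist (Geach-type) schema ◇^2□^0A → □^1◇^1A.
Minimal-valuation argument: fix x; take any y with xR^2y and any z with xR^1z. Set V(A) to the set of worlds R-reachable from y in exactly 0 steps. Then □^0A holds at y, so the antecedent holds at x; validity forces ◇^1A at z, giving a w with zR^1w and yR^0w.
First-order correspondent: \forall x \forall y \forall z ((x R^2 y \wedge xRz) \to \exists w (y = w \wedge zRw)).

\forall x \forall y \forall z ((x R^2 y \wedge xRz) \to \exists w (y = w \wedge zRw))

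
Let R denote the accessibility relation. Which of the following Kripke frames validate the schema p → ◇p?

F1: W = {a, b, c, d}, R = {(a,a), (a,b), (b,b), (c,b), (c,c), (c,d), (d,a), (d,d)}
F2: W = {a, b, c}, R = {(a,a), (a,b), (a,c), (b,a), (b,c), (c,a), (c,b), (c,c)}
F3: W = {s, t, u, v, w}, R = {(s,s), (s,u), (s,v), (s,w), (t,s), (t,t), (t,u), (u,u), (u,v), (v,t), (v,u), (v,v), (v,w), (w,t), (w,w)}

The schema corresponds to reflexivity: ∀x Rxx.
F1: ✓.
F2: fails — world b does not see itself.
F3: ✓.

F1, F3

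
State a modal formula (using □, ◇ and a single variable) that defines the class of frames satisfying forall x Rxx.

□ψ → ψ

This is reflexivity; the standard corresponding axiom is T: □ψ → ψ.
Suppose □ψ→ψ is valid. At any x set V(ψ)={w : Rxw}. Then □ψ holds at x, so ψ holds at x, i.e. Rxx.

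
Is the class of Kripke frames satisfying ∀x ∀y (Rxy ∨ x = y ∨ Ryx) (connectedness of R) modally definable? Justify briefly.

Any modally definable frame class is closed under disjoint unions.
Take 4 disjoint single-world reflexive frames: each is trivially connected, but their disjoint union has 4 worlds with no edge between distinct components, so it is not connected.
Hence connectedness of R is not modally definable.

Not definable by any modal formula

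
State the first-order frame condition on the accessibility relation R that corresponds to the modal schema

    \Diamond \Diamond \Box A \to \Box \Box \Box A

\forall x \forall y \forall z ((x R^2 y \wedge x R^3 z) \to \exists w (yRw \wedge z = w))

This is a Sahlqvist (Geach-type) schema ◇^2□^1A → □^3◇^0A.
First-order correspondent: \forall x \forall y \forall z ((x R^2 y \wedge x R^3 z) \to \exists w (yRw \wedge z = w)).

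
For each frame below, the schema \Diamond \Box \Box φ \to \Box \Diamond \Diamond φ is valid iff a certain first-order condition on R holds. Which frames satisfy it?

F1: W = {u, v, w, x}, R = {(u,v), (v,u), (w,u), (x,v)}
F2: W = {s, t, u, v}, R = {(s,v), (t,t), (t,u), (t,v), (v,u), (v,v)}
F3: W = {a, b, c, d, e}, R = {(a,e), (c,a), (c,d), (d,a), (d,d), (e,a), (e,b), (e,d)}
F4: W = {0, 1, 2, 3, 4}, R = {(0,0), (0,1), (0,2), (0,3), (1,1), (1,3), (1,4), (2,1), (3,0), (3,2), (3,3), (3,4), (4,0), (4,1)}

F1, F4

This is the axiom for a generalized confluence (Geach) condition; its first-order frame correspondent is \forall x \forall y \forall z ((xRy \wedge xRz) \to \exists w (y R^2 w \wedge z R^2 w)).
F1: satisfies the condition.
F2: fails — tRt, tRu but no w with tR²w and uR²w.
F3: fails — eRa, eRb but no w with aR²w and bR²w.
F4: satisfies the condition.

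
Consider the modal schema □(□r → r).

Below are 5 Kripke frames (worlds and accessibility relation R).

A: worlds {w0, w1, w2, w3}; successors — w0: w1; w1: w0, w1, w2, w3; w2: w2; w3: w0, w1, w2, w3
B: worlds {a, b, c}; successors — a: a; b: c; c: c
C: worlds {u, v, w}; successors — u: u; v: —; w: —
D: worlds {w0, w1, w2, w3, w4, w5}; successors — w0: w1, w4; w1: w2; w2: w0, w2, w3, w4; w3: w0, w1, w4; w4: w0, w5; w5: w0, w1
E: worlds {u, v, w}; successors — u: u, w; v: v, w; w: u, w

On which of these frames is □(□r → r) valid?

The schema corresponds to shift-reflexivity: ∀x ∀y (Rxy → Ryy).
A: fails — Rw1w0 but not Rw0w0.
B: holds.
C: holds.
D: fails — Rw0w4 but not Rw4w4.
E: holds.

B, C, E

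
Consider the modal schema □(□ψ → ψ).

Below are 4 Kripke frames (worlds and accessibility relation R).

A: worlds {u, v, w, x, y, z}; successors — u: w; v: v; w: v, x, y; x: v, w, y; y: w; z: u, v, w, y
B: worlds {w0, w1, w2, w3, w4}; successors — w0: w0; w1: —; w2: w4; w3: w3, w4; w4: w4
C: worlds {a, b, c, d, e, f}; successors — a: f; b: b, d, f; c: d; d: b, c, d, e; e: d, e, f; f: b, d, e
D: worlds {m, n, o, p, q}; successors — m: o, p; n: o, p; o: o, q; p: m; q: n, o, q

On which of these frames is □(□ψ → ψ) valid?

This is the axiom for shift-reflexivity; its first-order frame correspondent is ∀x ∀y (Rxy → Ryy).
A: fails — Rxw but not Rww.
B: holds.
C: fails — Rdc but not Rcc.
D: fails — Rpm but not Rmm.

B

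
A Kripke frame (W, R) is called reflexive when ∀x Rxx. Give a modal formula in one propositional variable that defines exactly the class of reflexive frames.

□q → q

The condition is reflexivity. The T schema □q → q defines it.
Suppose □q→q is valid. At any x set V(q)={w : Rxw}. Then □q holds at x, so q holds at x, i.e. Rxx.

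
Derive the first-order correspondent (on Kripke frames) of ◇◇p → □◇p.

∀x ∀y ∀z ((xR²y ∧ xRz) → ∃w (y = w ∧ zRw))

This is a Sahlqvist (Geach-type) schema ◇^2□^0p → □^1◇^1p.
First-order correspondent: ∀x ∀y ∀z ((xR²y ∧ xRz) → ∃w (y = w ∧ zRw)).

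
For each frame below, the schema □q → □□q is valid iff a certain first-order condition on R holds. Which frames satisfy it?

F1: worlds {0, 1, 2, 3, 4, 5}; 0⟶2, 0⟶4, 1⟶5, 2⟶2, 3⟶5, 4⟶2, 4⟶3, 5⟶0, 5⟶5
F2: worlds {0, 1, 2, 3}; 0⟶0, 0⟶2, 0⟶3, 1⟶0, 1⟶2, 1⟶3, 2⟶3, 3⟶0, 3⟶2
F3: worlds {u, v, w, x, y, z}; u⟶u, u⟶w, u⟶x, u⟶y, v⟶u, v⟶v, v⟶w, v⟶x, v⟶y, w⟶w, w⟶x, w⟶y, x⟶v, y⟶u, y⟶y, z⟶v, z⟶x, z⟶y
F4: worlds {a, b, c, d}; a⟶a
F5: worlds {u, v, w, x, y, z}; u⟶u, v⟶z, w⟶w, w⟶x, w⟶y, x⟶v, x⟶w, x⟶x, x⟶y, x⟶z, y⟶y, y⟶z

Frame correspondent (Sahlqvist): ∀x ∀y ∀z (Rxy ∧ Ryz → Rxz) — i.e. transitivity.
F1: fails — R43 and R35 but not R45.
F2: fails — R32 and R23 but not R33.
F3: fails — Rwx and Rxv but not Rwv.
F4: satisfies the condition.
F5: fails — Rwx and Rxv but not Rwv.
Valid on: F4.

F4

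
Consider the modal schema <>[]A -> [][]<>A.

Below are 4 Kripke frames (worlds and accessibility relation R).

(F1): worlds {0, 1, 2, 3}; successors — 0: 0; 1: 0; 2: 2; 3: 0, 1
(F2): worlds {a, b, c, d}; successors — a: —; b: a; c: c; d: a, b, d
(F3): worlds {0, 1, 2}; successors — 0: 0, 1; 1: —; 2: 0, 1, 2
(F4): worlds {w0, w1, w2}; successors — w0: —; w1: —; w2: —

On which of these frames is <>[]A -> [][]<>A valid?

Frame correspondent (Sahlqvist): forall x forall y forall z ((xRy & x R^2 z) -> exists w (yRw & zRw)) — i.e. a generalized confluence (Geach) condition.
(F1): ✓.
(F2): fails — dRa, dR²a but no w with aRw and aRw.
(F3): fails — 0R0, 0R²1 but no w with 0Rw and 1Rw.
(F4): ✓.
Valid on: (F1), (F4).

(F1), (F4)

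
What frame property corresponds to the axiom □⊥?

This schema is the Ver axiom.
It corresponds to emptiness of R: ∀x ∀y ¬Rxy.

emptiness of R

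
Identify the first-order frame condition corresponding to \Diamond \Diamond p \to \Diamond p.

This is frame-equivalent to □p → □□p (substitute ¬p for p and contrapose).
Suppose □p→□□p is valid. Take Rxy, Ryz and set V(p)={w : Rxw}. Then □p at x, so □□p at x, so □p at y, so p at z, i.e. Rxz.

Transitivity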